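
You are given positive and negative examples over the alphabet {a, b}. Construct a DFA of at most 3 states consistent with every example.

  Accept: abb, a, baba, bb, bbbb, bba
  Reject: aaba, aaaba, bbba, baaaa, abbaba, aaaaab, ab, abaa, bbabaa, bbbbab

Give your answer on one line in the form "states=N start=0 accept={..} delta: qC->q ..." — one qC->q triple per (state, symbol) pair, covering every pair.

states=2 start=0 accept={0} delta: 0a->0 0b->1 1a->1 1b->0

Grow the machine one transition at a time. Run the examples from 0; the earliest place one falls off (shortest prefix, ties alphabetical) gets sent to the lowest-numbered state that keeps every Accept/Reject pair distinguishable — a pair clashes when both reach the same state with identical unread suffix — and to a fresh state only if none does.
a: 0a undefined. 0a->0: ok.
b: 0b undefined. 0b->0: no, abb/aaba meet in 0. Open state 1: 0b->1.
ba: 1a undefined. 1a->0: no, a/aaba meet in 0. 1a->1: ok.
bb: 1b undefined. 1b->0: ok.
All examples now run through 2 states with every (state, symbol) defined. Accept strings end in {0}, Reject strings end in {1}; accept={0}.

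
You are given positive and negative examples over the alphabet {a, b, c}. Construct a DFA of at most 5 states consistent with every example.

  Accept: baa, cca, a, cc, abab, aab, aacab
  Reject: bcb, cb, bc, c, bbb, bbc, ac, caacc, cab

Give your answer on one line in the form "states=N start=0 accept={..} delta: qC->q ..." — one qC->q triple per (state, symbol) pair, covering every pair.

states=3 start=0 accept={1} delta: 0a->1 0b->0 0c->2 1a->1 1b->1 1c->0 2a->0 2b->0 2c->1

Fold the examples into a partial DFA from state 0: repeatedly fix the first undefined (state, symbol) met by the shortest-then-alphabetical prefix, trying targets in increasing order and rejecting any under which an Accept and a Reject string meet in one state with the same remainder; add a state when all current targets are rejected. Accepting states are where Accept strings end.
a: 0a undefined. 0a->0: no, aacab/cab meet in 0 with "cab" left. Open state 1: 0a->1.
b: 0b undefined. 0b->0: ok.
c: 0c undefined. 0c->0: no, cc/bcb meet in 0. 0c->1: no, a/bc meet in 1. Open state 2: 0c->2.
aa: 1a undefined. 1a->0: no, baa/bbb meet in 0. 1a->1: ok.
ab: 1b undefined. 1b->0: no, abab/bbb meet in 0. 1b->1: ok.
ac: 1c undefined. 1c->0: ok.
ca: 2a undefined. 2a->0: ok.
cb: 2b undefined. 2b->0: ok.
cc: 2c undefined. 2c->0: no, cc/bcb meet in 0. 2c->1: ok.
All examples now run through 3 states with every (state, symbol) defined. Accept strings end in {1}, Reject strings end in {0,2}; accept={1}.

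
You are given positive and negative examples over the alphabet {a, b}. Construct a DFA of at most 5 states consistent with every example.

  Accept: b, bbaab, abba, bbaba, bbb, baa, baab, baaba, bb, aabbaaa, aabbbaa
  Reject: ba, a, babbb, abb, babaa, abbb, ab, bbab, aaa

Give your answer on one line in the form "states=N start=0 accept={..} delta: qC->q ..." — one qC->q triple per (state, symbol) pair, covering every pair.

states=4 start=0 accept={0,2,3} delta: 0a->1 0b->0 1a->2 1b->1 2a->1 2b->3 3a->3 3b->3

State merging on the prefix tree: take the shortest (then alphabetical) example prefix whose next move is undefined and point that move at state 0, else 1, else 2, ...; a target is out if some Accept/Reject pair would then sit in one state with the same input left (inseparable). If every existing state is out, open a new one.
a: 0a undefined. 0a->0: no, b/ab meet in 0 with "b" left. Open state 1: 0a->1.
b: 0b undefined. 0b->0: ok.
aa: 1a undefined. 1a->0: no, baaba/ba meet in 1. 1a->1: no, bbaab/ab meet in 1 with "b" left. Open state 2: 1a->2.
ab: 1b undefined. 1b->0: no, b/babbb meet in 0. 1b->1: ok.
aaa: 2a undefined. 2a->0: no, b/babaa meet in 0. 2a->1: ok.
aab: 2b undefined. 2b->0: no, baaba/ba meet in 1. 2b->1: no, bbaab/ba meet in 1. 2b->2: no, baaba/ba meet in 1. Open state 3: 2b->3.
aabb: 3b undefined. 3b->0: no, aabbaaa/ba meet in 1. 3b->1: no, aabbbaa/ba meet in 1. 3b->2: no, aabbaaa/ba meet in 1. 3b->3: ok.
aabba: 3a undefined. 3a->0: no, aabbbaa/ba meet in 1. 3a->1: no, baaba/ba meet in 1. 3a->2: no, aabbbaa/ba meet in 1. 3a->3: ok.
All examples now run through 4 states with every (state, symbol) defined. Accept strings end in {0,2,3}, Reject strings end in {1}; accept={0,2,3}.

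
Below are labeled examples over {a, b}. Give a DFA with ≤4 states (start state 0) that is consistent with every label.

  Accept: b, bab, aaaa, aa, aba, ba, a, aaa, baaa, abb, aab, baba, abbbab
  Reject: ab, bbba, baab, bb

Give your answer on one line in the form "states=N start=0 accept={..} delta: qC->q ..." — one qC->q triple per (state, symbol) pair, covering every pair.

Fold the examples into a partial DFA from state 0: repeatedly fix the first undefined (state, symbol) met by the shortest-then-alphabetical prefix, trying targets in increasing order and rejecting any under which an Accept and a Reject string meet in one state with the same remainder; add a state when all current targets are rejected. Accepting states are where Accept strings end.
a: 0a undefined. 0a->0: no, b/ab meet in 0 with "b" left. Open state 1: 0a->1.
b: 0b undefined. 0b->0: no, b/bb meet in 0. 0b->1: ok.
aa: 1a undefined. 1a->0: ok.
ab: 1b undefined. 1b->0: no, aaaa/ab meet in 0. 1b->1: no, b/ab meet in 1. Open state 2: 1b->2.
aba: 2a undefined. 2a->0: ok.
abb: 2b undefined. 2b->0: no, b/bbba meet in 1. 2b->1: no, aaaa/bbba meet in 0. 2b->2: no, aaaa/bbba meet in 0. Open state 3: 2b->3.
abbb: 3b undefined. 3b->0: no, abbbab/ab meet in 2. 3b->1: ok.
bbba: 3a undefined. 3a->0: no, aaaa/bbba meet in 0. 3a->1: no, b/bbba meet in 1. 3a->2: ok.
All examples now run through 4 states with every (state, symbol) defined. Accept strings end in {0,1,3}, Reject strings end in {2}; accept={0,1,3}.

states=4 start=0 accept={0,1,3} delta: 0a->1 0b->1 1a->0 1b->2 2a->0 2b->3 3a->2 3b->1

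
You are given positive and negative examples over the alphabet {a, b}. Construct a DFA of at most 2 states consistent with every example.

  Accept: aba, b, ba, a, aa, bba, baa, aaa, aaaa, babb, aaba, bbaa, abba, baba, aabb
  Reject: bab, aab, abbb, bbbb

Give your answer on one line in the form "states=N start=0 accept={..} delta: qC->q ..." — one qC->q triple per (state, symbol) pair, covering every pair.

states=2 start=0 accept={1} delta: 0a->1 0b->1 1a->1 1b->0

Fold the examples into a partial DFA from state 0: repeatedly fix the first undefined (state, symbol) met by the shortest-then-alphabetical prefix, trying targets in increasing order and rejecting any under which an Accept and a Reject string meet in one state with the same remainder; add a state when all current targets are rejected. Accepting states are where Accept strings end.
a: 0a undefined. 0a->0: no, b/aab meet in 0 with "b" left. Open state 1: 0a->1.
b: 0b undefined. 0b->0: no, b/bbbb meet in 0. 0b->1: ok.
aa: 1a undefined. 1a->0: no, b/bab meet in 1. 1a->1: ok.
ab: 1b undefined. 1b->0: ok.
All examples now run through 2 states with every (state, symbol) defined. Accept strings end in {1}, Reject strings end in {0}; accept={1}.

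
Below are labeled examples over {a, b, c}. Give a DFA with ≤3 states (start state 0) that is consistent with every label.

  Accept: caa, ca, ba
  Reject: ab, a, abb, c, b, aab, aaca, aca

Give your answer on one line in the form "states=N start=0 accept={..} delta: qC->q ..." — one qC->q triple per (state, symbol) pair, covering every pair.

Grow the machine one transition at a time. Run the examples from 0; the earliest place one falls off (shortest prefix, ties alphabetical) gets sent to the lowest-numbered state that keeps every Accept/Reject pair distinguishable — a pair clashes when both reach the same state with identical unread suffix — and to a fresh state only if none does.
a: 0a undefined. 0a->0: no, ca/aaca meet in 0 with "ca" left. Open state 1: 0a->1.
b: 0b undefined. 0b->0: no, ba/a meet in 1. 0b->1: ok.
c: 0c undefined. 0c->0: no, ca/a meet in 1. 0c->1: ok.
aa: 1a undefined. 1a->0: no, caa/a meet in 1. 1a->1: no, caa/a meet in 1. Open state 2: 1a->2.
ab: 1b undefined. 1b->0: ok.
ac: 1c undefined. 1c->0: ok.
aab: 2b undefined. 2b->0: ok.
aac: 2c undefined. 2c->0: ok.
caa: 2a undefined. 2a->0: no, caa/ab meet in 0. 2a->1: no, caa/a meet in 1. 2a->2: ok.
All examples now run through 3 states with every (state, symbol) defined. Accept strings end in {2}, Reject strings end in {0,1}; accept={2}.

states=3 start=0 accept={2} delta: 0a->1 0b->1 0c->1 1a->2 1b->0 1c->0 2a->2 2b->0 2c->0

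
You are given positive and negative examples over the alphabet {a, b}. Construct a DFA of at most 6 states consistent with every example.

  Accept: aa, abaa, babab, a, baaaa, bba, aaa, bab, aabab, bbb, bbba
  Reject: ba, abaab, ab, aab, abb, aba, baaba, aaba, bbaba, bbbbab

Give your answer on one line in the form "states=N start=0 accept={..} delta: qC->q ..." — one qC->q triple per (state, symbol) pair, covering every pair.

states=4 start=0 accept={0,3} delta: 0a->0 0b->1 1a->2 1b->2 2a->0 2b->3 3a->3 3b->0

Fold the examples into a partial DFA from state 0: repeatedly fix the first undefined (state, symbol) met by the shortest-then-alphabetical prefix, trying targets in increasing order and rejecting any under which an Accept and a Reject string meet in one state with the same remainder; add a state when all current targets are rejected. Accepting states are where Accept strings end.
a: 0a undefined. 0a->0: ok.
b: 0b undefined. 0b->0: no, aa/ba meet in 0. Open state 1: 0b->1.
ba: 1a undefined. 1a->0: no, aa/ba meet in 0. 1a->1: no, abaa/ba meet in 1. Open state 2: 1a->2.
bb: 1b undefined. 1b->0: no, aa/abb meet in 0. 1b->1: no, bba/ba meet in 2. 1b->2: ok.
baa: 2a undefined. 2a->0: ok.
bab: 2b undefined. 2b->0: no, aa/bbbbab meet in 0. 2b->1: no, babab/abaab meet in 1. 2b->2: no, babab/abaab meet in 1. Open state 3: 2b->3.
baba: 3a undefined. 3a->0: no, babab/abaab meet in 1. 3a->1: no, babab/ba meet in 2. 3a->2: no, bbba/ba meet in 2. 3a->3: ok.
bbbb: 3b undefined. 3b->0: ok.
All examples now run through 4 states with every (state, symbol) defined. Accept strings end in {0,3}, Reject strings end in {1,2}; accept={0,3}.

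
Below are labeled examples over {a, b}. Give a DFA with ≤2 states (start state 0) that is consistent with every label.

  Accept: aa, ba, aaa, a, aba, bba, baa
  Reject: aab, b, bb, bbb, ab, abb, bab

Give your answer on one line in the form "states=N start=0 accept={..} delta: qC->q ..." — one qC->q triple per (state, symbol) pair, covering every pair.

Grow the machine one transition at a time. Run the examples from 0; the earliest place one falls off (shortest prefix, ties alphabetical) gets sent to the lowest-numbered state that keeps every Accept/Reject pair distinguishable — a pair clashes when both reach the same state with identical unread suffix — and to a fresh state only if none does.
a: 0a undefined. 0a->0: ok.
b: 0b undefined. 0b->0: no, aa/aab meet in 0. Open state 1: 0b->1.
ba: 1a undefined. 1a->0: ok.
bb: 1b undefined. 1b->0: no, aa/bb meet in 0. 1b->1: ok.
All examples now run through 2 states with every (state, symbol) defined. Accept strings end in {0}, Reject strings end in {1}; accept={0}.

states=2 start=0 accept={0} delta: 0a->0 0b->1 1a->0 1b->1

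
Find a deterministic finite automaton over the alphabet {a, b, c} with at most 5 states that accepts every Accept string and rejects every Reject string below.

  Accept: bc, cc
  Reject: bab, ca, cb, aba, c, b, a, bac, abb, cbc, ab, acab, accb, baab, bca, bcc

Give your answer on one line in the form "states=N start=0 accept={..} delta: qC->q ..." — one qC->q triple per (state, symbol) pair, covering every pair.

State merging on the prefix tree: take the shortest (then alphabetical) example prefix whose next move is undefined and point that move at state 0, else 1, else 2, ...; a target is out if some Accept/Reject pair would then sit in one state with the same input left (inseparable). If every existing state is out, open a new one.
a: 0a undefined. 0a->0: ok.
b: 0b undefined. 0b->0: no, bc/c meet in 0 with "c" left. Open state 1: 0b->1.
c: 0c undefined. 0c->0: no, bc/cbc meet in 1 with "c" left. 0c->1: ok.
ba: 1a undefined. 1a->0: ok.
bc: 1c undefined. 1c->0: no, bc/ca meet in 0. 1c->1: no, bc/bab meet in 1. Open state 2: 1c->2.
cb: 1b undefined. 1b->0: ok.
bca: 2a undefined. 2a->0: ok.
bcc: 2c undefined. 2c->0: ok.
accb: 2b undefined. 2b->0: ok.
All examples now run through 3 states with every (state, symbol) defined. Accept strings end in {2}, Reject strings end in {0,1}; accept={2}.

states=3 start=0 accept={2} delta: 0a->0 0b->1 0c->1 1a->0 1b->0 1c->2 2a->0 2b->0 2c->0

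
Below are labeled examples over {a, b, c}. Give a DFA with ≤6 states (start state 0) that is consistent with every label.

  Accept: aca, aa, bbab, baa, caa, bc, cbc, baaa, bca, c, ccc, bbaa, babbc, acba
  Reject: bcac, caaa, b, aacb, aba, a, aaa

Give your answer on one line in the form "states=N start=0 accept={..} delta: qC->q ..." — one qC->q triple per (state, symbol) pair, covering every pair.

states=4 start=0 accept={0,3} delta: 0a->1 0b->2 0c->0 1a->0 1b->0 1c->2 2a->3 2b->2 2c->3 3a->3 3b->0 3c->1

Grow the machine one transition at a time. Run the examples from 0; the earliest place one falls off (shortest prefix, ties alphabetical) gets sent to the lowest-numbered state that keeps every Accept/Reject pair distinguishable — a pair clashes when both reach the same state with identical unread suffix — and to a fresh state only if none does.
a: 0a undefined. 0a->0: no, aa/a meet in 0. Open state 1: 0a->1.
b: 0b undefined. 0b->0: no, baaa/aaa meet in 1 with "aa" left. 0b->1: no, baa/aaa meet in 1 with "aa" left. Open state 2: 0b->2.
c: 0c undefined. 0c->0: ok.
aa: 1a undefined. 1a->0: ok.
ab: 1b undefined. 1b->0: ok.
ac: 1c undefined. 1c->0: no, aca/caaa meet in 1. 1c->1: no, acba/caaa meet in 1. 1c->2: ok.
ba: 2a undefined. 2a->0: no, baa/caaa meet in 1. 2a->1: no, aca/caaa meet in 1. 2a->2: no, aca/b meet in 2. Open state 3: 2a->3.
bb: 2b undefined. 2b->0: no, acba/caaa meet in 1. 2b->1: no, bbab/b meet in 2. 2b->2: ok.
bc: 2c undefined. 2c->0: no, bca/caaa meet in 1. 2c->1: no, aa/bcac meet in 0. 2c->2: no, bc/b meet in 2. 2c->3: ok.
baa: 3a undefined. 3a->0: no, aa/bcac meet in 0. 3a->1: no, baa/caaa meet in 1. 3a->2: no, aca/bcac meet in 3. 3a->3: ok.
bab: 3b undefined. 3b->0: ok.
bcac: 3c undefined. 3c->0: no, aa/bcac meet in 0. 3c->1: ok.
All examples now run through 4 states with every (state, symbol) defined. Accept strings end in {0,3}, Reject strings end in {1,2}; accept={0,3}.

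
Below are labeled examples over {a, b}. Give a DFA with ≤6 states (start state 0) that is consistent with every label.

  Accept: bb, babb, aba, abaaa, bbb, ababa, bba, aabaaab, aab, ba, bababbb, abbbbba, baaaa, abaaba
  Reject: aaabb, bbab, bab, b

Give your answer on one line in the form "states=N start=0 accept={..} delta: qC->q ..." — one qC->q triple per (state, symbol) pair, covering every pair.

states=4 start=0 accept={0,1,3} delta: 0a->1 0b->2 1a->1 1b->0 2a->0 2b->3 3a->0 3b->0

Fold the examples into a partial DFA from state 0: repeatedly fix the first undefined (state, symbol) met by the shortest-then-alphabetical prefix, trying targets in increasing order and rejecting any under which an Accept and a Reject string meet in one state with the same remainder; add a state when all current targets are rejected. Accepting states are where Accept strings end.
a: 0a undefined. 0a->0: no, bb/aaabb meet in 0 with "bb" left. Open state 1: 0a->1.
b: 0b undefined. 0b->0: no, bb/b meet in 0. 0b->1: no, aab/bab meet in 1 with "ab" left. Open state 2: 0b->2.
aa: 1a undefined. 1a->0: no, aab/b meet in 2. 1a->1: ok.
ab: 1b undefined. 1b->0: ok.
ba: 2a undefined. 2a->0: ok.
bb: 2b undefined. 2b->0: no, bb/bbab meet in 0. 2b->1: no, bbb/bbab meet in 0. 2b->2: no, bb/aaabb meet in 2. Open state 3: 2b->3.
bba: 3a undefined. 3a->0: ok.
bbb: 3b undefined. 3b->0: ok.
All examples now run through 4 states with every (state, symbol) defined. Accept strings end in {0,1,3}, Reject strings end in {2}; accept={0,1,3}.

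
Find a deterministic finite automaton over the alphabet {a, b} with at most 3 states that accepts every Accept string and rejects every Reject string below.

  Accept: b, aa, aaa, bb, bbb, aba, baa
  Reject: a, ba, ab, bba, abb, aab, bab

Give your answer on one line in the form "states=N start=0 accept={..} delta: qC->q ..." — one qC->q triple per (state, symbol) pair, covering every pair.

Fold the examples into a partial DFA from state 0: repeatedly fix the first undefined (state, symbol) met by the shortest-then-alphabetical prefix, trying targets in increasing order and rejecting any under which an Accept and a Reject string meet in one state with the same remainder; add a state when all current targets are rejected. Accepting states are where Accept strings end.
a: 0a undefined. 0a->0: no, b/ab meet in 0 with "b" left. Open state 1: 0a->1.
b: 0b undefined. 0b->0: ok.
aa: 1a undefined. 1a->0: no, b/aab meet in 0. 1a->1: no, aa/a meet in 1. Open state 2: 1a->2.
ab: 1b undefined. 1b->0: no, b/ab meet in 0. 1b->1: ok.
aaa: 2a undefined. 2a->0: ok.
aab: 2b undefined. 2b->0: no, b/aab meet in 0. 2b->1: ok.
All examples now run through 3 states with every (state, symbol) defined. Accept strings end in {0,2}, Reject strings end in {1}; accept={0,2}.

states=3 start=0 accept={0,2} delta: 0a->1 0b->0 1a->2 1b->1 2a->0 2b->1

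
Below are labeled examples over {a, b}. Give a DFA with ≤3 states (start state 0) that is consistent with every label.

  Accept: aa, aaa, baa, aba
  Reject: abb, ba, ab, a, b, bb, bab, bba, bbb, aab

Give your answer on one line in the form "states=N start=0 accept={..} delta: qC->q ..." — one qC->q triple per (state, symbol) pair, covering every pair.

Grow the machine one transition at a time. Run the examples from 0; the earliest place one falls off (shortest prefix, ties alphabetical) gets sent to the lowest-numbered state that keeps every Accept/Reject pair distinguishable — a pair clashes when both reach the same state with identical unread suffix — and to a fresh state only if none does.
a: 0a undefined. 0a->0: no, aa/a meet in 0. Open state 1: 0a->1.
b: 0b undefined. 0b->0: ok.
aa: 1a undefined. 1a->0: no, aa/b meet in 0. 1a->1: no, aa/ba meet in 1. Open state 2: 1a->2.
ab: 1b undefined. 1b->0: no, aba/ba meet in 1. 1b->1: ok.
aaa: 2a undefined. 2a->0: no, aaa/b meet in 0. 2a->1: no, aaa/abb meet in 1. 2a->2: ok.
aab: 2b undefined. 2b->0: ok.
All examples now run through 3 states with every (state, symbol) defined. Accept strings end in {2}, Reject strings end in {0,1}; accept={2}.

states=3 start=0 accept={2} delta: 0a->1 0b->0 1a->2 1b->1 2a->2 2b->0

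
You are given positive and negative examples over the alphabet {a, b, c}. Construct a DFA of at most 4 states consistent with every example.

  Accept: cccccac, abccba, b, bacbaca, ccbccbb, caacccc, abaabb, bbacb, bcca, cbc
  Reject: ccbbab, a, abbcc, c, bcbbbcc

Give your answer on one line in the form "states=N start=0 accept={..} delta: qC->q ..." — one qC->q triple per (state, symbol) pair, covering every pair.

states=4 start=0 accept={1,3} delta: 0a->0 0b->1 0c->2 1a->0 1b->1 1c->0 2a->1 2b->3 2c->3 3a->3 3b->2 3c->3

State merging on the prefix tree: take the shortest (then alphabetical) example prefix whose next move is undefined and point that move at state 0, else 1, else 2, ...; a target is out if some Accept/Reject pair would then sit in one state with the same input left (inseparable). If every existing state is out, open a new one.
a: 0a undefined. 0a->0: ok.
b: 0b undefined. 0b->0: no, b/a meet in 0. Open state 1: 0b->1.
c: 0c undefined. 0c->0: no, cccccac/a meet in 0. 0c->1: no, b/c meet in 1. Open state 2: 0c->2.
ba: 1a undefined. 1a->0: ok.
bb: 1b undefined. 1b->0: no, abaabb/a meet in 0. 1b->1: ok.
bc: 1c undefined. 1c->0: ok.
ca: 2a undefined. 2a->0: no, bcca/a meet in 0. 2a->1: ok.
cb: 2b undefined. 2b->0: no, abccba/a meet in 0. 2b->1: no, abccba/a meet in 0. 2b->2: no, bacbaca/a meet in 0. Open state 3: 2b->3.
cc: 2c undefined. 2c->0: no, cccccac/a meet in 0. 2c->1: no, cccccac/abbcc meet in 2. 2c->2: no, cccccac/a meet in 0. 2c->3: ok.
cbc: 3c undefined. 3c->0: no, caacccc/abbcc meet in 2. 3c->1: no, cccccac/a meet in 0. 3c->2: no, cccccac/a meet in 0. 3c->3: ok.
ccb: 3b undefined. 3b->0: no, b/ccbbab meet in 1. 3b->1: no, b/ccbbab meet in 1. 3b->2: ok.
bacba: 3a undefined. 3a->0: no, cccccac/abbcc meet in 2. 3a->1: no, cccccac/a meet in 0. 3a->2: no, cccccac/ccbbab meet in 3. 3a->3: ok.
All examples now run through 4 states with every (state, symbol) defined. Accept strings end in {1,3}, Reject strings end in {0,2}; accept={1,3}.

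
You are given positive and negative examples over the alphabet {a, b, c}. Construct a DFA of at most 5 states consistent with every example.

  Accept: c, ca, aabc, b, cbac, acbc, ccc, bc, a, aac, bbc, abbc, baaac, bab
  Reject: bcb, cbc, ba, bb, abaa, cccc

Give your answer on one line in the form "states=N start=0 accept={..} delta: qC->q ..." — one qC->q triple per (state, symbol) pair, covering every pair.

states=3 start=0 accept={1,2} delta: 0a->1 0b->1 0c->2 1a->0 1b->0 1c->1 2a->1 2b->2 2c->0

Fold the examples into a partial DFA from state 0: repeatedly fix the first undefined (state, symbol) met by the shortest-then-alphabetical prefix, trying targets in increasing order and rejecting any under which an Accept and a Reject string meet in one state with the same remainder; add a state when all current targets are rejected. Accepting states are where Accept strings end.
a: 0a undefined. 0a->0: no, acbc/cbc meet in 0 with "cbc" left. Open state 1: 0a->1.
b: 0b undefined. 0b->0: no, b/bb meet in 0. 0b->1: ok.
c: 0c undefined. 0c->0: no, c/cccc meet in 0. 0c->1: no, ca/ba meet in 1 with "a" left. Open state 2: 0c->2.
aa: 1a undefined. 1a->0: ok.
ab: 1b undefined. 1b->0: ok.
ac: 1c undefined. 1c->0: no, aabc/ba meet in 0. 1c->1: ok.
ca: 2a undefined. 2a->0: no, ca/bcb meet in 0. 2a->1: ok.
cb: 2b undefined. 2b->0: no, c/cbc meet in 2. 2b->1: no, ca/cbc meet in 1. 2b->2: ok.
cc: 2c undefined. 2c->0: ok.
All examples now run through 3 states with every (state, symbol) defined. Accept strings end in {1,2}, Reject strings end in {0}; accept={1,2}.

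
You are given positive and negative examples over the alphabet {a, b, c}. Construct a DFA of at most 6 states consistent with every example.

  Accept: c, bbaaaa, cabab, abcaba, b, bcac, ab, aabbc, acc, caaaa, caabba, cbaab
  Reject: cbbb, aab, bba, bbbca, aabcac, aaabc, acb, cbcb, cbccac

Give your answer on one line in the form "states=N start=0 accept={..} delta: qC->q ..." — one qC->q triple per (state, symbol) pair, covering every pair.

states=6 start=0 accept={0,2} delta: 0a->1 0b->0 0c->2 1a->2 1b->0 1c->2 2a->3 2b->4 2c->0 3a->2 3b->4 3c->0 4a->0 4b->3 4c->5 5a->4 5b->1 5c->5

Grow the machine one transition at a time. Run the examples from 0; the earliest place one falls off (shortest prefix, ties alphabetical) gets sent to the lowest-numbered state that keeps every Accept/Reject pair distinguishable — a pair clashes when both reach the same state with identical unread suffix — and to a fresh state only if none does.
a: 0a undefined. 0a->0: no, b/aab meet in 0 with "b" left. Open state 1: 0a->1.
b: 0b undefined. 0b->0: ok.
c: 0c undefined. 0c->0: no, c/cbbb meet in 0. 0c->1: no, c/bba meet in 1. Open state 2: 0c->2.
aa: 1a undefined. 1a->0: no, bbaaaa/aab meet in 0. 1a->1: no, bbaaaa/bba meet in 1. 1a->2: ok.
ab: 1b undefined. 1b->0: ok.
ac: 1c undefined. 1c->0: no, b/acb meet in 0. 1c->1: no, b/acb meet in 0. 1c->2: ok.
ca: 2a undefined. 2a->0: no, c/aaabc meet in 2. 2a->1: no, c/aaabc meet in 2. 2a->2: no, c/bbbca meet in 2. Open state 3: 2a->3.
cb: 2b undefined. 2b->0: no, b/cbbb meet in 0. 2b->1: no, b/cbbb meet in 0. 2b->2: no, c/cbbb meet in 2. 2b->3: no, aabbc/aaabc meet in 3 with "bc" left. Open state 4: 2b->4.
acc: 2c undefined. 2c->0: ok.
caa: 3a undefined. 3a->0: no, caabba/bba meet in 1. 3a->1: no, bbaaaa/bba meet in 1. 3a->2: ok.
cab: 3b undefined. 3b->0: no, c/aaabc meet in 2. 3b->1: no, c/aaabc meet in 2. 3b->2: no, abcaba/bbbca meet in 3. 3b->3: no, cabab/aab meet in 4. 3b->4: ok.
cba: 4a undefined. 4a->0: ok.
cbb: 4b undefined. 4b->0: no, cabab/cbbb meet in 0. 4b->1: no, cabab/cbbb meet in 0. 4b->2: no, caabba/bbbca meet in 3. 4b->3: ok.
cbc: 4c undefined. 4c->0: no, c/aabcac meet in 2. 4c->1: no, cabab/aabcac meet in 0. 4c->2: no, c/aaabc meet in 2. 4c->3: no, cabab/aabcac meet in 0. 4c->4: no, c/aabcac meet in 2. Open state 5: 4c->5.
bcac: 3c undefined. 3c->0: ok.
cbcb: 5b undefined. 5b->0: no, cabab/cbcb meet in 0. 5b->1: ok.
cbcc: 5c undefined. 5c->0: no, c/cbccac meet in 2. 5c->1: no, cabab/cbccac meet in 0. 5c->2: no, cabab/cbccac meet in 0. 5c->3: no, cabab/cbccac meet in 0. 5c->4: no, c/cbccac meet in 2. 5c->5: ok.
aabca: 5a undefined. 5a->0: no, c/aabcac meet in 2. 5a->1: no, c/aabcac meet in 2. 5a->2: no, cabab/aabcac meet in 0. 5a->3: no, cabab/aabcac meet in 0. 5a->4: ok.
All examples now run through 6 states with every (state, symbol) defined. Accept strings end in {0,2}, Reject strings end in {1,3,4,5}; accept={0,2}.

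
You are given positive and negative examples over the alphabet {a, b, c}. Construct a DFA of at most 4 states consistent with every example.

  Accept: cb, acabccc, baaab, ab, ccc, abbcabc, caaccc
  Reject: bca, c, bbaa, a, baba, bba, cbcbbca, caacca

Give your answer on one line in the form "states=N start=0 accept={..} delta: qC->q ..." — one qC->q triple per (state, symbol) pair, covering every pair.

Fold the examples into a partial DFA from state 0: repeatedly fix the first undefined (state, symbol) met by the shortest-then-alphabetical prefix, trying targets in increasing order and rejecting any under which an Accept and a Reject string meet in one state with the same remainder; add a state when all current targets are rejected. Accepting states are where Accept strings end.
a: 0a undefined. 0a->0: ok.
b: 0b undefined. 0b->0: no, baaab/bbaa meet in 0. Open state 1: 0b->1.
c: 0c undefined. 0c->0: no, ccc/c meet in 0. 0c->1: no, ab/c meet in 1. Open state 2: 0c->2.
ba: 1a undefined. 1a->0: ok.
bb: 1b undefined. 1b->0: ok.
bc: 1c undefined. 1c->0: ok.
ca: 2a undefined. 2a->0: no, abbcabc/bca meet in 0. 2a->1: no, abbcabc/c meet in 2. 2a->2: ok.
cb: 2b undefined. 2b->0: no, cb/bca meet in 0. 2b->1: no, abbcabc/bca meet in 0. 2b->2: no, cb/c meet in 2. Open state 3: 2b->3.
cc: 2c undefined. 2c->0: no, ccc/c meet in 2. 2c->1: no, ccc/bca meet in 0. 2c->2: no, ccc/c meet in 2. 2c->3: ok.
cbc: 3c undefined. 3c->0: no, ccc/bca meet in 0. 3c->1: no, acabccc/c meet in 2. 3c->2: no, acabccc/c meet in 2. 3c->3: ok.
cbcb: 3b undefined. 3b->0: ok.
caacca: 3a undefined. 3a->0: ok.
All examples now run through 4 states with every (state, symbol) defined. Accept strings end in {1,3}, Reject strings end in {0,2}; accept={1,3}.

states=4 start=0 accept={1,3} delta: 0a->0 0b->1 0c->2 1a->0 1b->0 1c->0 2a->2 2b->3 2c->3 3a->0 3b->0 3c->3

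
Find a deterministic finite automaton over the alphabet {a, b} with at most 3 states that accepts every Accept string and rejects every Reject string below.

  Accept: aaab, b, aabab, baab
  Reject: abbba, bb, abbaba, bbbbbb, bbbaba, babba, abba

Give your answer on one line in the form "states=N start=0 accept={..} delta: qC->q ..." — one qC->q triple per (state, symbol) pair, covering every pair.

states=2 start=0 accept={1} delta: 0a->0 0b->1 1a->0 1b->0

State merging on the prefix tree: take the shortest (then alphabetical) example prefix whose next move is undefined and point that move at state 0, else 1, else 2, ...; a target is out if some Accept/Reject pair would then sit in one state with the same input left (inseparable). If every existing state is out, open a new one.
a: 0a undefined. 0a->0: ok.
b: 0b undefined. 0b->0: no, aaab/abbba meet in 0. Open state 1: 0b->1.
ba: 1a undefined. 1a->0: ok.
bb: 1b undefined. 1b->0: ok.
All examples now run through 2 states with every (state, symbol) defined. Accept strings end in {1}, Reject strings end in {0}; accept={1}.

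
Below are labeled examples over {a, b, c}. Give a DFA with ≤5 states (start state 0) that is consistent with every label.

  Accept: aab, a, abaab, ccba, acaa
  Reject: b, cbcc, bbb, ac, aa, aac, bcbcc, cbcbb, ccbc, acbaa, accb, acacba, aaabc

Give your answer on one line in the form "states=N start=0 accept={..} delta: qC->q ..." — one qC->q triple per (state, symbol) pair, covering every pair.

Grow the machine one transition at a time. Run the examples from 0; the earliest place one falls off (shortest prefix, ties alphabetical) gets sent to the lowest-numbered state that keeps every Accept/Reject pair distinguishable — a pair clashes when both reach the same state with identical unread suffix — and to a fresh state only if none does.
a: 0a undefined. 0a->0: no, aab/b meet in 0 with "b" left. Open state 1: 0a->1.
b: 0b undefined. 0b->0: ok.
c: 0c undefined. 0c->0: ok.
aa: 1a undefined. 1a->0: no, aab/b meet in 0. 1a->1: no, a/aa meet in 1. Open state 2: 1a->2.
ab: 1b undefined. 1b->0: ok.
ac: 1c undefined. 1c->0: no, a/acacba meet in 1. 1c->1: no, a/ac meet in 1. 1c->2: ok.
aaa: 2a undefined. 2a->0: no, a/acacba meet in 1. 2a->1: no, acaa/ac meet in 2. 2a->2: no, acaa/ac meet in 2. Open state 3: 2a->3.
aab: 2b undefined. 2b->0: no, aab/b meet in 0. 2b->1: ok.
aac: 2c undefined. 2c->0: ok.
aaab: 3b undefined. 3b->0: ok.
acaa: 3a undefined. 3a->0: no, acaa/b meet in 0. 3a->1: ok.
acac: 3c undefined. 3c->0: no, aab/acacba meet in 1. 3c->1: no, aab/acacba meet in 1. 3c->2: ok.
All examples now run through 4 states with every (state, symbol) defined. Accept strings end in {1}, Reject strings end in {0,2,3}; accept={1}.

states=4 start=0 accept={1} delta: 0a->1 0b->0 0c->0 1a->2 1b->0 1c->2 2a->3 2b->1 2c->0 3a->1 3b->0 3c->2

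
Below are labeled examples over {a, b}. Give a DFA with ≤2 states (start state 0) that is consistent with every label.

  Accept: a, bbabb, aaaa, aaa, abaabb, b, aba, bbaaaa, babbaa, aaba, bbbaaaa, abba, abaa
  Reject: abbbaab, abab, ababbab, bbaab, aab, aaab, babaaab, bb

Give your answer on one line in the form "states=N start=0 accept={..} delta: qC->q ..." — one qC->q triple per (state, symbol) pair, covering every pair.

State merging on the prefix tree: take the shortest (then alphabetical) example prefix whose next move is undefined and point that move at state 0, else 1, else 2, ...; a target is out if some Accept/Reject pair would then sit in one state with the same input left (inseparable). If every existing state is out, open a new one.
a: 0a undefined. 0a->0: no, b/aab meet in 0 with "b" left. Open state 1: 0a->1.
b: 0b undefined. 0b->0: no, b/bb meet in 0. 0b->1: ok.
aa: 1a undefined. 1a->0: no, a/aab meet in 1. 1a->1: ok.
ab: 1b undefined. 1b->0: ok.
All examples now run through 2 states with every (state, symbol) defined. Accept strings end in {1}, Reject strings end in {0}; accept={1}.

states=2 start=0 accept={1} delta: 0a->1 0b->1 1a->1 1b->0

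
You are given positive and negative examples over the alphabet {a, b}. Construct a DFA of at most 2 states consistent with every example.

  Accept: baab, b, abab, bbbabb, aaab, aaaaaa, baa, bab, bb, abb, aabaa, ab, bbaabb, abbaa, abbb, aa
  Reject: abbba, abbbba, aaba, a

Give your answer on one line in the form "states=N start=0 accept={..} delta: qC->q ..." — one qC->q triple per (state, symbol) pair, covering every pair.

Fold the examples into a partial DFA from state 0: repeatedly fix the first undefined (state, symbol) met by the shortest-then-alphabetical prefix, trying targets in increasing order and rejecting any under which an Accept and a Reject string meet in one state with the same remainder; add a state when all current targets are rejected. Accepting states are where Accept strings end.
a: 0a undefined. 0a->0: no, aaaaaa/a meet in 0. Open state 1: 0a->1.
b: 0b undefined. 0b->0: ok.
aa: 1a undefined. 1a->0: ok.
ab: 1b undefined. 1b->0: ok.
All examples now run through 2 states with every (state, symbol) defined. Accept strings end in {0}, Reject strings end in {1}; accept={0}.

states=2 start=0 accept={0} delta: 0a->1 0b->0 1a->0 1b->0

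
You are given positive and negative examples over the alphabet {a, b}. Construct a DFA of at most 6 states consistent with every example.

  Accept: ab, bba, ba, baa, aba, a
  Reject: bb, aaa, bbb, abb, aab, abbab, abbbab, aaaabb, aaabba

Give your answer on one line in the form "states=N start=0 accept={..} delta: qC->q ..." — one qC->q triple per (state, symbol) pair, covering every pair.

states=5 start=0 accept={1,2,3} delta: 0a->1 0b->0 1a->2 1b->3 2a->4 2b->0 3a->1 3b->4 4a->0 4b->4

Fold the examples into a partial DFA from state 0: repeatedly fix the first undefined (state, symbol) met by the shortest-then-alphabetical prefix, trying targets in increasing order and rejecting any under which an Accept and a Reject string meet in one state with the same remainder; add a state when all current targets are rejected. Accepting states are where Accept strings end.
a: 0a undefined. 0a->0: no, ab/aab meet in 0 with "b" left. Open state 1: 0a->1.
b: 0b undefined. 0b->0: ok.
aa: 1a undefined. 1a->0: no, bba/aaa meet in 1. 1a->1: no, ab/aab meet in 1 with "b" left. Open state 2: 1a->2.
ab: 1b undefined. 1b->0: no, ab/bb meet in 0. 1b->1: no, ab/abb meet in 1. 1b->2: no, aba/aaa meet in 2 with "a" left. Open state 3: 1b->3.
aaa: 2a undefined. 2a->0: no, bba/aaabba meet in 1. 2a->1: no, bba/aaa meet in 1. 2a->2: no, baa/aaa meet in 2. 2a->3: no, ab/aaa meet in 3. Open state 4: 2a->4.
aab: 2b undefined. 2b->0: ok.
aba: 3a undefined. 3a->0: no, aba/bb meet in 0. 3a->1: ok.
abb: 3b undefined. 3b->0: no, ab/abbab meet in 3. 3b->1: no, ab/abbbab meet in 3. 3b->2: no, ab/abbbab meet in 3. 3b->3: no, ab/abb meet in 3. 3b->4: ok.
aaaa: 4a undefined. 4a->0: ok.
aaab: 4b undefined. 4b->0: no, ab/abbbab meet in 3. 4b->1: no, bba/aaabba meet in 1. 4b->2: no, bba/aaabba meet in 1. 4b->3: no, ab/abbbab meet in 3. 4b->4: ok.
All examples now run through 5 states with every (state, symbol) defined. Accept strings end in {1,2,3}, Reject strings end in {0,4}; accept={1,2,3}.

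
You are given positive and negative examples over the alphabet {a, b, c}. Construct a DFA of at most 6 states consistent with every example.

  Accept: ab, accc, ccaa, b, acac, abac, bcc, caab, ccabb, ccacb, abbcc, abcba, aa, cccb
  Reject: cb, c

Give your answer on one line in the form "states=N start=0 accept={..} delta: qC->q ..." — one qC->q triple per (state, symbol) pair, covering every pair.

Fold the examples into a partial DFA from state 0: repeatedly fix the first undefined (state, symbol) met by the shortest-then-alphabetical prefix, trying targets in increasing order and rejecting any under which an Accept and a Reject string meet in one state with the same remainder; add a state when all current targets are rejected. Accepting states are where Accept strings end.
a: 0a undefined. 0a->0: ok.
b: 0b undefined. 0b->0: no, abac/c meet in 0 with "c" left. Open state 1: 0b->1.
c: 0c undefined. 0c->0: no, ab/cb meet in 1. 0c->1: no, ab/c meet in 1. Open state 2: 0c->2.
bc: 1c undefined. 1c->0: no, bcc/c meet in 2. 1c->1: ok.
ca: 2a undefined. 2a->0: no, acac/c meet in 2. 2a->1: ok.
cb: 2b undefined. 2b->0: no, aa/cb meet in 0. 2b->1: no, ab/cb meet in 1. 2b->2: ok.
cc: 2c undefined. 2c->0: no, accc/cb meet in 2. 2c->1: ok.
aba: 1a undefined. 1a->0: no, abac/cb meet in 2. 1a->1: ok.
abb: 1b undefined. 1b->0: ok.
All examples now run through 3 states with every (state, symbol) defined. Accept strings end in {0,1}, Reject strings end in {2}; accept={0,1}.

states=3 start=0 accept={0,1} delta: 0a->0 0b->1 0c->2 1a->1 1b->0 1c->1 2a->1 2b->2 2c->1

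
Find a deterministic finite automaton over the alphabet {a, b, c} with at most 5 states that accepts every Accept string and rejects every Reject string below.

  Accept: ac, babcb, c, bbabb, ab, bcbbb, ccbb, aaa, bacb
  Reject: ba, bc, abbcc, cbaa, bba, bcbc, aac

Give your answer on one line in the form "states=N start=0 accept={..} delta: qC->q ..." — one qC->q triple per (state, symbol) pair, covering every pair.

states=4 start=0 accept={0,2} delta: 0a->1 0b->2 0c->0 1a->3 1b->0 1c->0 2a->1 2b->0 2c->3 3a->0 3b->2 3c->1

Grow the machine one transition at a time. Run the examples from 0; the earliest place one falls off (shortest prefix, ties alphabetical) gets sent to the lowest-numbered state that keeps every Accept/Reject pair distinguishable — a pair clashes when both reach the same state with identical unread suffix — and to a fresh state only if none does.
a: 0a undefined. 0a->0: no, ac/aac meet in 0 with "c" left. Open state 1: 0a->1.
b: 0b undefined. 0b->0: no, c/bc meet in 0 with "c" left. 0b->1: no, ac/bc meet in 1 with "c" left. Open state 2: 0b->2.
c: 0c undefined. 0c->0: ok.
aa: 1a undefined. 1a->0: no, c/aac meet in 0. 1a->1: no, ac/aac meet in 1 with "c" left. 1a->2: no, aaa/ba meet in 2 with "a" left. Open state 3: 1a->3.
ab: 1b undefined. 1b->0: ok.
ac: 1c undefined. 1c->0: ok.
ba: 2a undefined. 2a->0: no, ac/ba meet in 0. 2a->1: ok.
bb: 2b undefined. 2b->0: ok.
bc: 2c undefined. 2c->0: no, ac/bc meet in 0. 2c->1: no, ac/abbcc meet in 0. 2c->2: no, ac/bcbc meet in 0. 2c->3: ok.
aaa: 3a undefined. 3a->0: ok.
aac: 3c undefined. 3c->0: no, ac/abbcc meet in 0. 3c->1: ok.
bcb: 3b undefined. 3b->0: no, ac/bcbc meet in 0. 3b->1: no, ac/bcbc meet in 0. 3b->2: ok.
All examples now run through 4 states with every (state, symbol) defined. Accept strings end in {0,2}, Reject strings end in {1,3}; accept={0,2}.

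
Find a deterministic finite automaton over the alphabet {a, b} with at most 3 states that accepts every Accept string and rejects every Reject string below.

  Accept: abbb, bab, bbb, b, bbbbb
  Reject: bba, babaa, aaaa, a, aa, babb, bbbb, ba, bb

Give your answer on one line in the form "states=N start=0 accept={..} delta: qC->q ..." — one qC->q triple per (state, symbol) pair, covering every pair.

Grow the machine one transition at a time. Run the examples from 0; the earliest place one falls off (shortest prefix, ties alphabetical) gets sent to the lowest-numbered state that keeps every Accept/Reject pair distinguishable — a pair clashes when both reach the same state with identical unread suffix — and to a fresh state only if none does.
a: 0a undefined. 0a->0: ok.
b: 0b undefined. 0b->0: no, abbb/bba meet in 0. Open state 1: 0b->1.
ba: 1a undefined. 1a->0: ok.
bb: 1b undefined. 1b->0: ok.
All examples now run through 2 states with every (state, symbol) defined. Accept strings end in {1}, Reject strings end in {0}; accept={1}.

states=2 start=0 accept={1} delta: 0a->0 0b->1 1a->0 1b->0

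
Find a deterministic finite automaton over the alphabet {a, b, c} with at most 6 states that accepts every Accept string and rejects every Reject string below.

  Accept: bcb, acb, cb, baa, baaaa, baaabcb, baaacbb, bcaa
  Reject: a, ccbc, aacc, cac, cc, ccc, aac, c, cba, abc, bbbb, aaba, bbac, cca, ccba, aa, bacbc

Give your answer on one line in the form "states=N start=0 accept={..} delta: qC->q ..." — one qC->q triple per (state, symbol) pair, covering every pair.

states=4 start=0 accept={1,3} delta: 0a->0 0b->1 0c->0 1a->2 1b->0 1c->2 2a->3 2b->1 2c->0 3a->3 3b->0 3c->1

Fold the examples into a partial DFA from state 0: repeatedly fix the first undefined (state, symbol) met by the shortest-then-alphabetical prefix, trying targets in increasing order and rejecting any under which an Accept and a Reject string meet in one state with the same remainder; add a state when all current targets are rejected. Accepting states are where Accept strings end.
a: 0a undefined. 0a->0: ok.
b: 0b undefined. 0b->0: no, baa/a meet in 0. Open state 1: 0b->1.
c: 0c undefined. 0c->0: ok.
ba: 1a undefined. 1a->0: no, baa/a meet in 0. 1a->1: no, acb/cba meet in 1. Open state 2: 1a->2.
bb: 1b undefined. 1b->0: ok.
bc: 1c undefined. 1c->0: no, bcaa/a meet in 0. 1c->1: no, bcb/a meet in 0. 1c->2: ok.
baa: 2a undefined. 2a->0: no, baa/a meet in 0. 2a->1: no, bcaa/ccbc meet in 2. 2a->2: no, baa/ccbc meet in 2. Open state 3: 2a->3.
bac: 2c undefined. 2c->0: ok.
bcb: 2b undefined. 2b->0: no, bcb/a meet in 0. 2b->1: ok.
baaa: 3a undefined. 3a->0: no, baaaa/a meet in 0. 3a->1: no, baaaa/ccbc meet in 2. 3a->2: no, baaacbb/a meet in 0. 3a->3: ok.
baaab: 3b undefined. 3b->0: ok.
baaac: 3c undefined. 3c->0: no, baaacbb/a meet in 0. 3c->1: ok.
All examples now run through 4 states with every (state, symbol) defined. Accept strings end in {1,3}, Reject strings end in {0,2}; accept={1,3}.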